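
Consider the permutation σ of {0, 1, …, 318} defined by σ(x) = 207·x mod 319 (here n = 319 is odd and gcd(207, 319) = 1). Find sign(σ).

+1

Orbit of 245 under x↦207x: [245, 313, 34, 20, 312, 146, 236]… (length divides ord_319(207)).
Cycle lengths of π_207 on ℤ/319ℤ: [70, 70, 70, 70, 14, 14, 5, 5, 1]; 9 cycles in total.
With 9 cycles on 319 points, sign = (−1)^{319−9} = +1.
Check: (207/319) = +1 by Zolotarev.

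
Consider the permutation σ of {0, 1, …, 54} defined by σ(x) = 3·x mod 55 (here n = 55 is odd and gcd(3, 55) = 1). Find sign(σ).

-1

Start at x=49: 49 → 37 → 1 → 3 → 9 → 27 → 26 → … (one orbit).
6 cycles of lengths [20, 20, 5, 5, 4, 1].
n − c = 55 − 6 = 49; sign = (−1)^49 = -1.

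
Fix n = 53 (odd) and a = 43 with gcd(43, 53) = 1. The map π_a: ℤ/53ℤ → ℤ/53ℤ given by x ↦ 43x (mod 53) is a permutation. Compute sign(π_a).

+1

Start at x=43: 43 → 47 → 7 → 36 → 11 → 49 → 40 → … (one orbit).
Decompose π into cycles: lengths [26, 26, 1] (3 cycles, including the fixed point 0).
With 3 cycles on 53 points, sign = (−1)^{53−3} = +1.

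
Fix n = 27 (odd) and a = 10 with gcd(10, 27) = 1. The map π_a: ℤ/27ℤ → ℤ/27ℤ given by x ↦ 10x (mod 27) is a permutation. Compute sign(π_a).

Trace 19: π^k(19) = [19, 1, 10] for k=0..2.
15 cycles of lengths [3, 3, 3, 3, 3, 3, 1, 1, 1, 1, 1, 1, 1, 1, 1].
n − c = 27 − 15 = 12; sign = (−1)^12 = +1.

+1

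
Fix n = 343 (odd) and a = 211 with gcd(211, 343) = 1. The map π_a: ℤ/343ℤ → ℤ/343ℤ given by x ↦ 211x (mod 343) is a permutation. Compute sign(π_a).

Start at x=176: 176 → 92 → 204 → 169 → 330 → 1 → 211 → … (one orbit).
19 cycles of lengths [49, 49, 49, 49, 49, 49, 7, 7, 7, 7, 7, 7, 1, 1, 1, 1, 1, 1, 1].
343 − 19 = 324 transpositions; sign(π) = (−1)^324 = +1.

+1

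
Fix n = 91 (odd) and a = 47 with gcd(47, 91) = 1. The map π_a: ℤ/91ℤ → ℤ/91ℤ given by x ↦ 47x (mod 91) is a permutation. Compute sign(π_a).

Orbit of 47 under x↦47x: [47, 25, 83, 79, 73, 64, 5]… (length divides ord_91(47)).
The orbit structure of x ↦ 47x mod 91: 11 orbits of sizes [12, 12, 12, 12, 12, 12, 6, 4, 4, 4, 1].
91 − 11 = 80 transpositions; sign(π) = (−1)^80 = +1.

+1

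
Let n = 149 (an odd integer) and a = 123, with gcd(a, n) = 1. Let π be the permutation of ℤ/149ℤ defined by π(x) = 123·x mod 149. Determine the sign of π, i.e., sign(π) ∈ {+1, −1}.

+1

Start at x=140: 140 → 85 → 25 → 95 → 63 → 1 → 123 → … (one orbit).
The orbit structure of x ↦ 123x mod 149: 5 orbits of sizes [37, 37, 37, 37, 1].
n − c = 149 − 5 = 144; sign = (−1)^144 = +1.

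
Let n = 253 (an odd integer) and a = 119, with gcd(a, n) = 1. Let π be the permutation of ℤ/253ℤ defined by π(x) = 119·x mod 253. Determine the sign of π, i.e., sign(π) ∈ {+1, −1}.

Trace 146: π^k(146) = [146, 170, 243, 75, 70, 234, 16] for k=0..6.
9 cycles of lengths [55, 55, 55, 55, 11, 11, 5, 5, 1].
253 − 9 = 244 transpositions; sign(π) = (−1)^244 = +1.
Zolotarev: (119|253) = +1, matching the cycle-count sign.

+1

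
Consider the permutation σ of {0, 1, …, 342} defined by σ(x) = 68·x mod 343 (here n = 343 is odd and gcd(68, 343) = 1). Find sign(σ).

Start at x=197: 197 → 19 → 263 → 48 → 177 → 31 → 50 → … (one orbit).
The orbit structure of x ↦ 68x mod 343: 16 orbits of sizes [42, 42, 42, 42, 42, 42, 42, 6, 6, 6, 6, 6, 6, 6, 6, 1].
sign(π) = (−1)^{n − #cycles} = (−1)^{343−16} = (−1)^327 = -1.

-1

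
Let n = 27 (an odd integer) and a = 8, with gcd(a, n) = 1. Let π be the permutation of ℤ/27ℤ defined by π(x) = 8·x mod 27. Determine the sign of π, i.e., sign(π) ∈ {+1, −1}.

-1

Start at x=17: 17 → 1 → 8 → 10 → 26 → 19 → 17 (one orbit).
Decompose π into cycles: lengths [6, 6, 6, 2, 2, 2, 2, 1] (8 cycles, including the fixed point 0).
n − c = 27 − 8 = 19; sign = (−1)^19 = -1.
(8|27)_J = -1 (Zolotarev's lemma cross-check).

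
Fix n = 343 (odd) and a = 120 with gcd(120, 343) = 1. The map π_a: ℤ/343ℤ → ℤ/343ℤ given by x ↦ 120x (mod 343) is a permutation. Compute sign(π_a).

Trace 1: π^k(1) = [1, 120, 337, 309, 36, 204, 127] for k=0..6.
Cycle lengths of π_120 on ℤ/343ℤ: [49, 49, 49, 49, 49, 49, 7, 7, 7, 7, 7, 7, 1, 1, 1, 1, 1, 1, 1]; 19 cycles in total.
sign(π) = (−1)^{n − #cycles} = (−1)^{343−19} = (−1)^324 = +1.
Zolotarev: (120|343) = +1, matching the cycle-count sign.

+1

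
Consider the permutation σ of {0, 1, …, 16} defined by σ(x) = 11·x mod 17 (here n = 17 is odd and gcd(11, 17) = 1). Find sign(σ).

-1

Trace 6: π^k(6) = [6, 15, 12, 13, 7, 9, 14] for k=0..6.
π_11 has 2 disjoint cycles with lengths [16, 1] on {0,…,16}.
2 cycles on 17: each ℓ→(−1)^(ℓ−1), product (−1)^15 = -1.
Check: (11/17) = -1 by Zolotarev.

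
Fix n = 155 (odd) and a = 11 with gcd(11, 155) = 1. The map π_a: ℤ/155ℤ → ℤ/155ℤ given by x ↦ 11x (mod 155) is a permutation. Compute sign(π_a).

-1

Trace 66: π^k(66) = [66, 106, 81, 116, 36, 86, 16] for k=0..6.
The orbit structure of x ↦ 11x mod 155: 10 orbits of sizes [30, 30, 30, 30, 30, 1, 1, 1, 1, 1].
sign(π) = (−1)^{n − #cycles} = (−1)^{155−10} = (−1)^145 = -1.
Check: (11/155) = -1 by Zolotarev.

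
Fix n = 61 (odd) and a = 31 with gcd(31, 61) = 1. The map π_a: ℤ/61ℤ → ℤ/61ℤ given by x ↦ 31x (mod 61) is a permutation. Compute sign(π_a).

-1

Orbit of 38 under x↦31x: [38, 19, 40, 20, 10, 5, 33]… (length divides ord_61(31)).
2 cycles of lengths [60, 1].
Σ(ℓ_i−1) = 61−2 = 59; sign = (−1)^59 = -1.
The Jacobi symbol (31|61) = -1 (Zolotarev) agrees.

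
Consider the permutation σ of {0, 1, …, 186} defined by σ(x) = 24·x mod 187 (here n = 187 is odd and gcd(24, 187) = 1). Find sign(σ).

+1

Start at x=169: 169 → 129 → 104 → 65 → 64 → 40 → 25 → … (one orbit).
The orbit structure of x ↦ 24x mod 187: 5 orbits of sizes [80, 80, 16, 10, 1].
With 5 cycles on 187 points, sign = (−1)^{187−5} = +1.
Zolotarev: (24|187) = +1, matching the cycle-count sign.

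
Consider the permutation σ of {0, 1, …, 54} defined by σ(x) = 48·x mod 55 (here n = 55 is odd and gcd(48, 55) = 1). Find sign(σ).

Orbit of 9 under x↦48x: [9, 47, 1, 48, 49, 42, 36]… (length divides ord_55(48)).
The orbit structure of x ↦ 48x mod 55: 6 orbits of sizes [20, 20, 5, 5, 4, 1].
6 cycles on 55: each ℓ→(−1)^(ℓ−1), product (−1)^49 = -1.
(48|55)_J = -1 (Zolotarev's lemma cross-check).

-1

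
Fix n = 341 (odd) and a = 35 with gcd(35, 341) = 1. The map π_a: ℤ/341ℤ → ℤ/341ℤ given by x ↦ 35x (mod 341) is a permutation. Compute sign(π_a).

Trace 202: π^k(202) = [202, 250, 225, 32, 97, 326, 157] for k=0..6.
38 cycles of lengths [10, 10, 10, 10, 10, 10, 10, 10, 10, 10, 10, 10, 10, 10, 10, 10, 10, 10, 10, 10, 10, 10, 10, 10, 10, 10, 10, 10, 10, 10, 10, 5, 5, 5, 5, 5, 5, 1].
38 cycles on 341: each ℓ→(−1)^(ℓ−1), product (−1)^303 = -1.

-1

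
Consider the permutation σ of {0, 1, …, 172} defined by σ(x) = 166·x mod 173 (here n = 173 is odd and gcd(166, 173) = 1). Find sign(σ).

-1

Orbit of 62 under x↦166x: [62, 85, 97, 13, 82, 118, 39]… (length divides ord_173(166)).
The orbit structure of x ↦ 166x mod 173: 2 orbits of sizes [172, 1].
sign(π) = (−1)^{n − #cycles} = (−1)^{173−2} = (−1)^171 = -1.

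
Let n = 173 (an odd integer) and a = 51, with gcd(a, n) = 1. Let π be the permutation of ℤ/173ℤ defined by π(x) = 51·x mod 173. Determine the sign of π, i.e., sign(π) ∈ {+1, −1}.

+1

Orbit of 83 under x↦51x: [83, 81, 152, 140, 47, 148, 109]… (length divides ord_173(51)).
Cycle lengths of π_51 on ℤ/173ℤ: [43, 43, 43, 43, 1]; 5 cycles in total.
sign(π) = (−1)^{n − #cycles} = (−1)^{173−5} = (−1)^168 = +1.
Via Zolotarev, sign(π_{51}) = (51|173) = +1.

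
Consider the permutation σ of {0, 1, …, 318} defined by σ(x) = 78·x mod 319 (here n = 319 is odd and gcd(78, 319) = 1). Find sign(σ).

+1

Orbit of 23 under x↦78x: [23, 199, 210, 111, 45, 1, 78]… (length divides ord_319(78)).
Decompose π into cycles: lengths [7, 7, 7, 7, 7, 7, 7, 7, 7, 7, 7, 7, 7, 7, 7, 7, 7, 7, 7, 7, 7, 7, 7, 7, 7, 7, 7, 7, 7, 7, 7, 7, 7, 7, 7, 7, 7, 7, 7, 7, 7, 7, 7, 7, 1, 1, 1, 1, 1, 1, 1, 1, 1, 1, 1] (55 cycles, including the fixed point 0).
Σ(ℓ_i−1) = 319−55 = 264; sign = (−1)^264 = +1.
Zolotarev: (78|319) = +1, matching the cycle-count sign.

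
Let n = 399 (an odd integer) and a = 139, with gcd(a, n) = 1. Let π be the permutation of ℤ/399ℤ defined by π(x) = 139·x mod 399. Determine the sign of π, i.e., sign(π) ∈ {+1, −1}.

-1

Trace 328: π^k(328) = [328, 106, 370, 358, 286, 253, 55] for k=0..6.
π_139 has 36 disjoint cycles with lengths [18, 18, 18, 18, 18, 18, 18, 18, 18, 18, 18, 18, 18, 18, 18, 18, 18, 18, 9, 9, 9, 9, 9, 9, 2, 2, 2, 2, 2, 2, 2, 2, 2, 1, 1, 1] on {0,…,398}.
sign(π) = (−1)^{n − #cycles} = (−1)^{399−36} = (−1)^363 = -1.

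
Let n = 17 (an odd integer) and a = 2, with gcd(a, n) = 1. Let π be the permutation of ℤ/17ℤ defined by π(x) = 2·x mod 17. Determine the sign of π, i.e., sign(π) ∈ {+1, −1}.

+1

Orbit of 2 under x↦2x: [2, 4, 8, 16, 15, 13, 9]… (length divides ord_17(2)).
3 cycles of lengths [8, 8, 1].
sign(π) = (−1)^{n − #cycles} = (−1)^{17−3} = (−1)^14 = +1.
(2|17)_J = +1 (Zolotarev's lemma cross-check).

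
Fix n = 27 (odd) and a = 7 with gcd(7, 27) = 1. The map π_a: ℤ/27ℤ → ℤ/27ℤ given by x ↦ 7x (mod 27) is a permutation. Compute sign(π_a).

+1

Orbit of 25 under x↦7x: [25, 13, 10, 16, 4, 1, 7]… (length divides ord_27(7)).
Decompose π into cycles: lengths [9, 9, 3, 3, 1, 1, 1] (7 cycles, including the fixed point 0).
27 − 7 = 20 transpositions; sign(π) = (−1)^20 = +1.
Check: (7/27) = +1 by Zolotarev.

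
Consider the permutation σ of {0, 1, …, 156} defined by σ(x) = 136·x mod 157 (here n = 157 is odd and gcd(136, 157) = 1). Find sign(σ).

Trace 10: π^k(10) = [10, 104, 14, 20, 51, 28, 40] for k=0..6.
Cycle type of π: 156 + 1; total 2 cycles.
With 2 cycles on 157 points, sign = (−1)^{157−2} = -1.

-1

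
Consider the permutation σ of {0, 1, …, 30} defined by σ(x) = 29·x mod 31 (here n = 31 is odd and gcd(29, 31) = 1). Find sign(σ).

-1

Start at x=2: 2 → 27 → 8 → 15 → 1 → 29 → 4 → … (one orbit).
The orbit structure of x ↦ 29x mod 31: 4 orbits of sizes [10, 10, 10, 1].
31 − 4 = 27 transpositions; sign(π) = (−1)^27 = -1.
The Jacobi symbol (29|31) = -1 (Zolotarev) agrees.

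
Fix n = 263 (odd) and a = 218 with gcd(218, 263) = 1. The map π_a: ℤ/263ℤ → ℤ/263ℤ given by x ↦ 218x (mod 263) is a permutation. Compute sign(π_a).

+1

Trace 148: π^k(148) = [148, 178, 143, 140, 12, 249, 104] for k=0..6.
Decompose π into cycles: lengths [131, 131, 1] (3 cycles, including the fixed point 0).
sign(π) = (−1)^{n − #cycles} = (−1)^{263−3} = (−1)^260 = +1.
Check: (218/263) = +1 by Zolotarev.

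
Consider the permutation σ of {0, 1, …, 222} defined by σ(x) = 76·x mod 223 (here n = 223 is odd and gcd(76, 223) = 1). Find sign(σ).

Trace 196: π^k(196) = [196, 178, 148, 98, 89, 74, 49] for k=0..6.
Decompose π into cycles: lengths [111, 111, 1] (3 cycles, including the fixed point 0).
n − c = 223 − 3 = 220; sign = (−1)^220 = +1.
Check: (76/223) = +1 by Zolotarev.

+1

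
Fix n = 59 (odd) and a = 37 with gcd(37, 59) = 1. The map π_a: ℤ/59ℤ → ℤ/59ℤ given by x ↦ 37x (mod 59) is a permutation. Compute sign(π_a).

Orbit of 57 under x↦37x: [57, 44, 35, 56, 7, 23, 25]… (length divides ord_59(37)).
The orbit structure of x ↦ 37x mod 59: 2 orbits of sizes [58, 1].
With 2 cycles on 59 points, sign = (−1)^{59−2} = -1.

-1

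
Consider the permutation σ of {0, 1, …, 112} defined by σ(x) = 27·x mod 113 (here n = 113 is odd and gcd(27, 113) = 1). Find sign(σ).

-1

Start at x=51: 51 → 21 → 2 → 54 → 102 → 42 → 4 → … (one orbit).
2 cycles of lengths [112, 1].
Σ(ℓ_i−1) = 113−2 = 111; sign = (−1)^111 = -1.
Zolotarev: (27|113) = -1, matching the cycle-count sign.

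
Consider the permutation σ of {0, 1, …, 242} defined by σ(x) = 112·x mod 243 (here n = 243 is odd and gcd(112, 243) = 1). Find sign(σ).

Orbit of 199 under x↦112x: [199, 175, 160, 181, 103, 115, 1]… (length divides ord_243(112)).
Cycle type of π: 81×2 + 27×2 + 9×2 + 3×2 + 1×3; total 11 cycles.
11 cycles on 243: each ℓ→(−1)^(ℓ−1), product (−1)^232 = +1.
Via Zolotarev, sign(π_{112}) = (112|243) = +1.

+1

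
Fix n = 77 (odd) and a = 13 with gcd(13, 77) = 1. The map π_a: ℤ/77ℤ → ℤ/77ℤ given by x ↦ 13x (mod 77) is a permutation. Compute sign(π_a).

Start at x=36: 36 → 6 → 1 → 13 → 15 → 41 → 71 → … (one orbit).
The orbit structure of x ↦ 13x mod 77: 11 orbits of sizes [10, 10, 10, 10, 10, 10, 10, 2, 2, 2, 1].
sign(π) = (−1)^{n − #cycles} = (−1)^{77−11} = (−1)^66 = +1.
Via Zolotarev, sign(π_{13}) = (13|77) = +1.

+1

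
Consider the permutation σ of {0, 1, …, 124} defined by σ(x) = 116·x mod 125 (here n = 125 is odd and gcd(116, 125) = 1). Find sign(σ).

+1

Orbit of 26 under x↦116x: [26, 16, 106, 46, 86, 101, 91]… (length divides ord_125(116)).
π_116 has 13 disjoint cycles with lengths [25, 25, 25, 25, 5, 5, 5, 5, 1, 1, 1, 1, 1] on {0,…,124}.
13 cycles on 125: each ℓ→(−1)^(ℓ−1), product (−1)^112 = +1.
Check: (116/125) = +1 by Zolotarev.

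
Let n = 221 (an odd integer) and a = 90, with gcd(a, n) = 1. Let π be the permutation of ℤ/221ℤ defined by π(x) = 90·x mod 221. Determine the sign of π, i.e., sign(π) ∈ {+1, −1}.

-1

Start at x=116: 116 → 53 → 129 → 118 → 12 → 196 → 181 → … (one orbit).
20 cycles of lengths [16, 16, 16, 16, 16, 16, 16, 16, 16, 16, 16, 16, 16, 2, 2, 2, 2, 2, 2, 1].
With 20 cycles on 221 points, sign = (−1)^{221−20} = -1.
Check: (90/221) = -1 by Zolotarev.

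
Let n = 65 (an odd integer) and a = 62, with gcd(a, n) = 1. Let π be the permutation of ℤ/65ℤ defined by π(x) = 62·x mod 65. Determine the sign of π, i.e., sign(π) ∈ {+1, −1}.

-1

Start at x=61: 61 → 12 → 29 → 43 → 1 → 62 → 9 → … (one orbit).
Cycle lengths of π_62 on ℤ/65ℤ: [12, 12, 12, 12, 6, 6, 4, 1]; 8 cycles in total.
Σ(ℓ_i−1) = 65−8 = 57; sign = (−1)^57 = -1.
Check: (62/65) = -1 by Zolotarev.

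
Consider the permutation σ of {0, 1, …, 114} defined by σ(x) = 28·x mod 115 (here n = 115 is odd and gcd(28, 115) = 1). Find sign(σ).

+1

Orbit of 31 under x↦28x: [31, 63, 39, 57, 101, 68, 64]… (length divides ord_115(28)).
Decompose π into cycles: lengths [44, 44, 22, 4, 1] (5 cycles, including the fixed point 0).
5 cycles on 115: each ℓ→(−1)^(ℓ−1), product (−1)^110 = +1.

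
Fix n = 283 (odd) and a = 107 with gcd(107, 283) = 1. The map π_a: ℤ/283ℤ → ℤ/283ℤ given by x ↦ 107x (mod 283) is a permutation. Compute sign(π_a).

-1

Start at x=57: 57 → 156 → 278 → 31 → 204 → 37 → 280 → … (one orbit).
Decompose π into cycles: lengths [282, 1] (2 cycles, including the fixed point 0).
Σ(ℓ_i−1) = 283−2 = 281; sign = (−1)^281 = -1.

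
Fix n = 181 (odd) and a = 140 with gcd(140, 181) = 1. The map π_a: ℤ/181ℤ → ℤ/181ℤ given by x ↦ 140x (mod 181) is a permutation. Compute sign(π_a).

Orbit of 96 under x↦140x: [96, 46, 105, 39, 30, 37, 112]… (length divides ord_181(140)).
Decompose π into cycles: lengths [180, 1] (2 cycles, including the fixed point 0).
n − c = 181 − 2 = 179; sign = (−1)^179 = -1.

-1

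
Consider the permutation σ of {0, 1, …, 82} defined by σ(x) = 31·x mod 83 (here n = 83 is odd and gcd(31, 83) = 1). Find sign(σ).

Orbit of 59 under x↦31x: [59, 3, 10, 61, 65, 23, 49]… (length divides ord_83(31)).
Decompose π into cycles: lengths [41, 41, 1] (3 cycles, including the fixed point 0).
Σ(ℓ_i−1) = 83−3 = 80; sign = (−1)^80 = +1.

+1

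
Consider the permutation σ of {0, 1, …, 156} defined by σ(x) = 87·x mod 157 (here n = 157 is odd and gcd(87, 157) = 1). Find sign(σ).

-1

Start at x=37: 37 → 79 → 122 → 95 → 101 → 152 → 36 → … (one orbit).
π_87 has 2 disjoint cycles with lengths [156, 1] on {0,…,156}.
sign(π) = (−1)^{n − #cycles} = (−1)^{157−2} = (−1)^155 = -1.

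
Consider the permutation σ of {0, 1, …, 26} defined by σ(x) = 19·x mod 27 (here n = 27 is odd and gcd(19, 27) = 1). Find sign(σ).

Orbit of 19 under x↦19x: [19, 10, 1]… (length divides ord_27(19)).
Cycle type of π: 3×6 + 1×9; total 15 cycles.
With 15 cycles on 27 points, sign = (−1)^{27−15} = +1.
Check: (19/27) = +1 by Zolotarev.

+1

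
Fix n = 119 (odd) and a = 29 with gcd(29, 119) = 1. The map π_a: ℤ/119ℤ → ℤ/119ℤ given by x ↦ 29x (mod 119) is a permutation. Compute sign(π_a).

Orbit of 22 under x↦29x: [22, 43, 57, 106, 99, 15, 78]… (length divides ord_119(29)).
The orbit structure of x ↦ 29x mod 119: 14 orbits of sizes [16, 16, 16, 16, 16, 16, 16, 1, 1, 1, 1, 1, 1, 1].
Σ(ℓ_i−1) = 119−14 = 105; sign = (−1)^105 = -1.

-1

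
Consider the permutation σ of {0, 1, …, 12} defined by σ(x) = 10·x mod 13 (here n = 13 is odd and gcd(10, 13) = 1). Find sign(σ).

Orbit of 3 under x↦10x: [3, 4, 1, 10, 9, 12]… (length divides ord_13(10)).
Cycle type of π: 6×2 + 1; total 3 cycles.
With 3 cycles on 13 points, sign = (−1)^{13−3} = +1.
Check: (10/13) = +1 by Zolotarev.

+1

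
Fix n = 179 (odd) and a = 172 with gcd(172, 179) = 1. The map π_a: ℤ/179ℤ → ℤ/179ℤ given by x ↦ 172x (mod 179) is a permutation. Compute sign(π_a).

+1

Trace 22: π^k(22) = [22, 25, 4, 151, 17, 60, 117] for k=0..6.
π_172 has 3 disjoint cycles with lengths [89, 89, 1] on {0,…,178}.
179 − 3 = 176 transpositions; sign(π) = (−1)^176 = +1.
The Jacobi symbol (172|179) = +1 (Zolotarev) agrees.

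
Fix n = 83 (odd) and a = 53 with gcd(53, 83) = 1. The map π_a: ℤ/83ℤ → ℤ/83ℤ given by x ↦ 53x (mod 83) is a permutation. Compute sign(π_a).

Orbit of 72 under x↦53x: [72, 81, 60, 26, 50, 77, 14]… (length divides ord_83(53)).
Cycle lengths of π_53 on ℤ/83ℤ: [82, 1]; 2 cycles in total.
n − c = 83 − 2 = 81; sign = (−1)^81 = -1.

-1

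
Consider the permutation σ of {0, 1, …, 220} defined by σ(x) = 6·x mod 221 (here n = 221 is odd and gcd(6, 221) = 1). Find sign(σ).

Trace 16: π^k(16) = [16, 96, 134, 141, 183, 214, 179] for k=0..6.
Cycle lengths of π_6 on ℤ/221ℤ: [48, 48, 48, 48, 16, 12, 1]; 7 cycles in total.
n − c = 221 − 7 = 214; sign = (−1)^214 = +1.

+1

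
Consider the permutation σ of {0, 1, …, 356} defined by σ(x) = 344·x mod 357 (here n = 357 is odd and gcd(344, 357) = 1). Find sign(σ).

Start at x=302: 302 → 1 → 344 → 169 → 302 (one orbit).
Cycle lengths of π_344 on ℤ/357ℤ: [4, 4, 4, 4, 4, 4, 4, 4, 4, 4, 4, 4, 4, 4, 4, 4, 4, 4, 4, 4, 4, 4, 4, 4, 4, 4, 4, 4, 4, 4, 4, 4, 4, 4, 4, 4, 4, 4, 4, 4, 4, 4, 4, 4, 4, 4, 4, 4, 4, 4, 4, 4, 4, 4, 4, 4, 4, 4, 4, 4, 4, 4, 4, 4, 4, 4, 4, 4, 4, 4, 4, 4, 4, 4, 4, 4, 4, 4, 4, 4, 4, 4, 4, 4, 2, 2, 2, 2, 2, 2, 2, 1, 1, 1, 1, 1, 1, 1]; 98 cycles in total.
sign(π) = (−1)^{n − #cycles} = (−1)^{357−98} = (−1)^259 = -1.

-1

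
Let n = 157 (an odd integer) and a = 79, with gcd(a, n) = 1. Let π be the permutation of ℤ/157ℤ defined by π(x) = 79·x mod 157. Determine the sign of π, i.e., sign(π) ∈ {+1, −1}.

-1

Trace 129: π^k(129) = [129, 143, 150, 75, 116, 58, 29] for k=0..6.
Cycle lengths of π_79 on ℤ/157ℤ: [52, 52, 52, 1]; 4 cycles in total.
sign(π) = (−1)^{n − #cycles} = (−1)^{157−4} = (−1)^153 = -1.
Zolotarev: (79|157) = -1, matching the cycle-count sign.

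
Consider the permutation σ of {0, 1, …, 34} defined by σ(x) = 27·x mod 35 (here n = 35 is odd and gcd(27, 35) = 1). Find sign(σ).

Trace 1: π^k(1) = [1, 27, 29, 13] for k=0..3.
π_27 has 11 disjoint cycles with lengths [4, 4, 4, 4, 4, 4, 4, 2, 2, 2, 1] on {0,…,34}.
n − c = 35 − 11 = 24; sign = (−1)^24 = +1.
Zolotarev: (27|35) = +1, matching the cycle-count sign.

+1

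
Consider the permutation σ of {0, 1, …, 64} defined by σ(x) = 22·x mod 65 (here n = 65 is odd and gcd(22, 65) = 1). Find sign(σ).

-1

Start at x=22: 22 → 29 → 53 → 61 → 42 → 14 → 48 → … (one orbit).
Cycle type of π: 12×4 + 4 + 3×4 + 1; total 10 cycles.
Σ(ℓ_i−1) = 65−10 = 55; sign = (−1)^55 = -1.
The Jacobi symbol (22|65) = -1 (Zolotarev) agrees.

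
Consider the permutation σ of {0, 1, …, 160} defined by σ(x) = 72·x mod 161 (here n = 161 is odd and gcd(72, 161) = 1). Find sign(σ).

+1

Start at x=123: 123 → 1 → 72 → 32 → 50 → 58 → 151 → … (one orbit).
9 cycles of lengths [33, 33, 33, 33, 11, 11, 3, 3, 1].
sign(π) = (−1)^{n − #cycles} = (−1)^{161−9} = (−1)^152 = +1.
Check: (72/161) = +1 by Zolotarev.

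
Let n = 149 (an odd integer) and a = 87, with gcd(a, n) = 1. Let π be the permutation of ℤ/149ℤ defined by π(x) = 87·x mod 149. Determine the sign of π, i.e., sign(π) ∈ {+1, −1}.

-1

Orbit of 19 under x↦87x: [19, 14, 26, 27, 114, 84, 7]… (length divides ord_149(87)).
Cycle type of π: 148 + 1; total 2 cycles.
Σ(ℓ_i−1) = 149−2 = 147; sign = (−1)^147 = -1.
The Jacobi symbol (87|149) = -1 (Zolotarev) agrees.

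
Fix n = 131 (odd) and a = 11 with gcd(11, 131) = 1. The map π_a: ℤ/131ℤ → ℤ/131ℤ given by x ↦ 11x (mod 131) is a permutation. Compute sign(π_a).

Trace 107: π^k(107) = [107, 129, 109, 20, 89, 62, 27] for k=0..6.
Decompose π into cycles: lengths [65, 65, 1] (3 cycles, including the fixed point 0).
sign(π) = (−1)^{n − #cycles} = (−1)^{131−3} = (−1)^128 = +1.

+1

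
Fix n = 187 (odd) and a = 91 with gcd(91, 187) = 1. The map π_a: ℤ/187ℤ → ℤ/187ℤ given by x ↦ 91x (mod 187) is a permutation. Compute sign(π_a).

Start at x=92: 92 → 144 → 14 → 152 → 181 → 15 → 56 → … (one orbit).
Cycle lengths of π_91 on ℤ/187ℤ: [80, 80, 16, 5, 5, 1]; 6 cycles in total.
sign(π) = (−1)^{n − #cycles} = (−1)^{187−6} = (−1)^181 = -1.
Via Zolotarev, sign(π_{91}) = (91|187) = -1.

-1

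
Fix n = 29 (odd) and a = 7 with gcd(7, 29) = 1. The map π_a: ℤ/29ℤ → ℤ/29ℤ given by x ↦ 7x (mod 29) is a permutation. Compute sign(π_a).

+1

Orbit of 7 under x↦7x: [7, 20, 24, 23, 16, 25, 1]… (length divides ord_29(7)).
The orbit structure of x ↦ 7x mod 29: 5 orbits of sizes [7, 7, 7, 7, 1].
With 5 cycles on 29 points, sign = (−1)^{29−5} = +1.
Zolotarev: (7|29) = +1, matching the cycle-count sign.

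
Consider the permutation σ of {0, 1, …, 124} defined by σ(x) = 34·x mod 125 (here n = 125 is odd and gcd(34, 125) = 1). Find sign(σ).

Orbit of 89 under x↦34x: [89, 26, 9, 56, 29, 111, 24]… (length divides ord_125(34)).
Decompose π into cycles: lengths [50, 50, 10, 10, 2, 2, 1] (7 cycles, including the fixed point 0).
125 − 7 = 118 transpositions; sign(π) = (−1)^118 = +1.
The Jacobi symbol (34|125) = +1 (Zolotarev) agrees.

+1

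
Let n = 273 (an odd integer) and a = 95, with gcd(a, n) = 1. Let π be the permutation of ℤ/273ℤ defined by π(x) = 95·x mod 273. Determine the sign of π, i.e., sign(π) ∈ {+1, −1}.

Trace 95: π^k(95) = [95, 16, 155, 256, 23, 1] for k=0..5.
Cycle lengths of π_95 on ℤ/273ℤ: [6, 6, 6, 6, 6, 6, 6, 6, 6, 6, 6, 6, 6, 6, 6, 6, 6, 6, 6, 6, 6, 6, 6, 6, 6, 6, 6, 6, 6, 6, 6, 6, 6, 6, 6, 6, 6, 6, 6, 6, 6, 6, 6, 6, 3, 3, 2, 1]; 48 cycles in total.
Σ(ℓ_i−1) = 273−48 = 225; sign = (−1)^225 = -1.

-1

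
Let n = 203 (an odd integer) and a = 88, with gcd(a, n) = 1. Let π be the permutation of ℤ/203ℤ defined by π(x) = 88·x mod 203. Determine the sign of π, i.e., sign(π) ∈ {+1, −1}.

Trace 30: π^k(30) = [30, 1, 88] for k=0..2.
Cycle type of π: 3×58 + 1×29; total 87 cycles.
Σ(ℓ_i−1) = 203−87 = 116; sign = (−1)^116 = +1.

+1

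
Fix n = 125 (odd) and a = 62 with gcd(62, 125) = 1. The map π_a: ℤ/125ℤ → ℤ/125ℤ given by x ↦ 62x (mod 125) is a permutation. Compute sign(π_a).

-1

Orbit of 121 under x↦62x: [121, 2, 124, 63, 31, 47, 39]… (length divides ord_125(62)).
The orbit structure of x ↦ 62x mod 125: 4 orbits of sizes [100, 20, 4, 1].
With 4 cycles on 125 points, sign = (−1)^{125−4} = -1.
(62|125)_J = -1 (Zolotarev's lemma cross-check).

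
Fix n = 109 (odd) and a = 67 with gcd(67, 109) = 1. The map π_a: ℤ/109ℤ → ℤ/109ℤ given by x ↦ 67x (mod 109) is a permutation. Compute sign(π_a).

-1

Orbit of 70 under x↦67x: [70, 3, 92, 60, 96, 1, 67]… (length divides ord_109(67)).
Decompose π into cycles: lengths [108, 1] (2 cycles, including the fixed point 0).
2 cycles on 109: each ℓ→(−1)^(ℓ−1), product (−1)^107 = -1.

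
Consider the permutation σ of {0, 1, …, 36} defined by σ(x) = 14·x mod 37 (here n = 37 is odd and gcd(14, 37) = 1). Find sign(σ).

Start at x=27: 27 → 8 → 1 → 14 → 11 → 6 → 10 → … (one orbit).
Decompose π into cycles: lengths [12, 12, 12, 1] (4 cycles, including the fixed point 0).
4 cycles on 37: each ℓ→(−1)^(ℓ−1), product (−1)^33 = -1.
Zolotarev: (14|37) = -1, matching the cycle-count sign.

-1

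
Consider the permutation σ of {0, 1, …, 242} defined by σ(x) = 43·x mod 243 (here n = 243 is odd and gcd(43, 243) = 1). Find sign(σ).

+1

Orbit of 1 under x↦43x: [1, 43, 148, 46, 34, 4, 172]… (length divides ord_243(43)).
Cycle lengths of π_43 on ℤ/243ℤ: [81, 81, 27, 27, 9, 9, 3, 3, 1, 1, 1]; 11 cycles in total.
With 11 cycles on 243 points, sign = (−1)^{243−11} = +1.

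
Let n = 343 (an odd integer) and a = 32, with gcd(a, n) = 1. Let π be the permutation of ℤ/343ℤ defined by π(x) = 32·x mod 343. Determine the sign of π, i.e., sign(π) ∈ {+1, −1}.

Trace 319: π^k(319) = [319, 261, 120, 67, 86, 8, 256] for k=0..6.
Decompose π into cycles: lengths [147, 147, 21, 21, 3, 3, 1] (7 cycles, including the fixed point 0).
n − c = 343 − 7 = 336; sign = (−1)^336 = +1.
(32|343)_J = +1 (Zolotarev's lemma cross-check).

+1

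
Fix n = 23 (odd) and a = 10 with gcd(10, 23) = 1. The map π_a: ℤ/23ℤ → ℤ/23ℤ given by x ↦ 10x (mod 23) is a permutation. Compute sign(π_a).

Orbit of 19 under x↦10x: [19, 6, 14, 2, 20, 16, 22]… (length divides ord_23(10)).
Cycle type of π: 22 + 1; total 2 cycles.
sign(π) = (−1)^{n − #cycles} = (−1)^{23−2} = (−1)^21 = -1.
(10|23)_J = -1 (Zolotarev's lemma cross-check).

-1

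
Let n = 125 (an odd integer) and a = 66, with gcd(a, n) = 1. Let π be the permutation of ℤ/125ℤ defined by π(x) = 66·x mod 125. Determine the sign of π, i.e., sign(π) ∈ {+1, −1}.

Trace 16: π^k(16) = [16, 56, 71, 61, 26, 91, 6] for k=0..6.
π_66 has 13 disjoint cycles with lengths [25, 25, 25, 25, 5, 5, 5, 5, 1, 1, 1, 1, 1] on {0,…,124}.
13 cycles on 125: each ℓ→(−1)^(ℓ−1), product (−1)^112 = +1.
Check: (66/125) = +1 by Zolotarev.

+1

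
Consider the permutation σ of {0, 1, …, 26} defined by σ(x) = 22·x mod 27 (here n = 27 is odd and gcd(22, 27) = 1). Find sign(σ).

Orbit of 25 under x↦22x: [25, 10, 4, 7, 19, 13, 16]… (length divides ord_27(22)).
π_22 has 7 disjoint cycles with lengths [9, 9, 3, 3, 1, 1, 1] on {0,…,26}.
With 7 cycles on 27 points, sign = (−1)^{27−7} = +1.
Check: (22/27) = +1 by Zolotarev.

+1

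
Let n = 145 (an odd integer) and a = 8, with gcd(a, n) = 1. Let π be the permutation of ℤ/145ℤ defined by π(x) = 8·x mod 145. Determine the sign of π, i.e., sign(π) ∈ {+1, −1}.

+1

Trace 109: π^k(109) = [109, 2, 16, 128, 9, 72, 141] for k=0..6.
π_8 has 7 disjoint cycles with lengths [28, 28, 28, 28, 28, 4, 1] on {0,…,144}.
145 − 7 = 138 transpositions; sign(π) = (−1)^138 = +1.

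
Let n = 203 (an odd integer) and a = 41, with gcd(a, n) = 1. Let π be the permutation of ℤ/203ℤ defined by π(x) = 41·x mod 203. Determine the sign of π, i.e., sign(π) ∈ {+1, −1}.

+1

Trace 104: π^k(104) = [104, 1, 41, 57] for k=0..3.
Decompose π into cycles: lengths [4, 4, 4, 4, 4, 4, 4, 4, 4, 4, 4, 4, 4, 4, 4, 4, 4, 4, 4, 4, 4, 4, 4, 4, 4, 4, 4, 4, 4, 4, 4, 4, 4, 4, 4, 4, 4, 4, 4, 4, 4, 4, 4, 4, 4, 4, 4, 4, 4, 2, 2, 2, 1] (53 cycles, including the fixed point 0).
n − c = 203 − 53 = 150; sign = (−1)^150 = +1.
Zolotarev: (41|203) = +1, matching the cycle-count sign.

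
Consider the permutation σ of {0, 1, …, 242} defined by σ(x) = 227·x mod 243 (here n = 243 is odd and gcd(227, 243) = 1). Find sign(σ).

Start at x=13: 13 → 35 → 169 → 212 → 10 → 83 → 130 → … (one orbit).
Cycle lengths of π_227 on ℤ/243ℤ: [162, 54, 18, 6, 2, 1]; 6 cycles in total.
6 cycles on 243: each ℓ→(−1)^(ℓ−1), product (−1)^237 = -1.

-1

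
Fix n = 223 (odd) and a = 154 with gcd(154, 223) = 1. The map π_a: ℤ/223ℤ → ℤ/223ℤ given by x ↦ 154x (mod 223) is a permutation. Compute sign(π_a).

Orbit of 147 under x↦154x: [147, 115, 93, 50, 118, 109, 61]… (length divides ord_223(154)).
π_154 has 2 disjoint cycles with lengths [222, 1] on {0,…,222}.
sign(π) = (−1)^{n − #cycles} = (−1)^{223−2} = (−1)^221 = -1.

-1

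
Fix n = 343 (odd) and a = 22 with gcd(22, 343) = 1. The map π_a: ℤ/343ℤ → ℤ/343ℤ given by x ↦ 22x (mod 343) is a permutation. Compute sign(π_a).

+1

Orbit of 148 under x↦22x: [148, 169, 288, 162, 134, 204, 29]… (length divides ord_343(22)).
Cycle lengths of π_22 on ℤ/343ℤ: [49, 49, 49, 49, 49, 49, 7, 7, 7, 7, 7, 7, 1, 1, 1, 1, 1, 1, 1]; 19 cycles in total.
With 19 cycles on 343 points, sign = (−1)^{343−19} = +1.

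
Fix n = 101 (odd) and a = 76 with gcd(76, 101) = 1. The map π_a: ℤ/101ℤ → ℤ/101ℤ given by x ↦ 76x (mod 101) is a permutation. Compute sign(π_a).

Trace 49: π^k(49) = [49, 88, 22, 56, 14, 54, 64] for k=0..6.
Decompose π into cycles: lengths [50, 50, 1] (3 cycles, including the fixed point 0).
n − c = 101 − 3 = 98; sign = (−1)^98 = +1.
(76|101)_J = +1 (Zolotarev's lemma cross-check).

+1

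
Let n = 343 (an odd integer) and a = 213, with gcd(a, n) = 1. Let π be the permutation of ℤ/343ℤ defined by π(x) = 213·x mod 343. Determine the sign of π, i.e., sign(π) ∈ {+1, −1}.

-1

Start at x=131: 131 → 120 → 178 → 184 → 90 → 305 → 138 → … (one orbit).
4 cycles of lengths [294, 42, 6, 1].
With 4 cycles on 343 points, sign = (−1)^{343−4} = -1.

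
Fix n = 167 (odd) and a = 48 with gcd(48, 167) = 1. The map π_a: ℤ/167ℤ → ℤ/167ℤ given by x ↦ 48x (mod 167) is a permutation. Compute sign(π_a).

Start at x=98: 98 → 28 → 8 → 50 → 62 → 137 → 63 → … (one orbit).
π_48 has 3 disjoint cycles with lengths [83, 83, 1] on {0,…,166}.
n − c = 167 − 3 = 164; sign = (−1)^164 = +1.
Zolotarev: (48|167) = +1, matching the cycle-count sign.

+1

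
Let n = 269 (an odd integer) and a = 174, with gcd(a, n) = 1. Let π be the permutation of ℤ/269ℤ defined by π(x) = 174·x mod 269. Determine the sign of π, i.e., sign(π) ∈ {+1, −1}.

-1

Trace 207: π^k(207) = [207, 241, 239, 160, 133, 8, 47] for k=0..6.
π_174 has 2 disjoint cycles with lengths [268, 1] on {0,…,268}.
2 cycles on 269: each ℓ→(−1)^(ℓ−1), product (−1)^267 = -1.
The Jacobi symbol (174|269) = -1 (Zolotarev) agrees.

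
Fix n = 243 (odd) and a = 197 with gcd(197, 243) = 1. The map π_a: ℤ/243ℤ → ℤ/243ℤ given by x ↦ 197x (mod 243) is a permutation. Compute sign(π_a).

-1

Start at x=37: 37 → 242 → 46 → 71 → 136 → 62 → 64 → … (one orbit).
14 cycles of lengths [54, 54, 54, 18, 18, 18, 6, 6, 6, 2, 2, 2, 2, 1].
Σ(ℓ_i−1) = 243−14 = 229; sign = (−1)^229 = -1.
Zolotarev: (197|243) = -1, matching the cycle-count sign.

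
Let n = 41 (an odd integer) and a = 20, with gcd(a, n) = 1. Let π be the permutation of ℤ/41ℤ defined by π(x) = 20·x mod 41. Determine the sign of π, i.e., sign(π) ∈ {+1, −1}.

+1

Orbit of 32 under x↦20x: [32, 25, 8, 37, 2, 40, 21]… (length divides ord_41(20)).
π_20 has 3 disjoint cycles with lengths [20, 20, 1] on {0,…,40}.
sign(π) = (−1)^{n − #cycles} = (−1)^{41−3} = (−1)^38 = +1.
Zolotarev: (20|41) = +1, matching the cycle-count sign.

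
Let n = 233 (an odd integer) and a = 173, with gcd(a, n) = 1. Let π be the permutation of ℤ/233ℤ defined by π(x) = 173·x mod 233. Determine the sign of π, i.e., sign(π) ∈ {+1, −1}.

Start at x=224: 224 → 74 → 220 → 81 → 33 → 117 → 203 → … (one orbit).
Decompose π into cycles: lengths [116, 116, 1] (3 cycles, including the fixed point 0).
n − c = 233 − 3 = 230; sign = (−1)^230 = +1.

+1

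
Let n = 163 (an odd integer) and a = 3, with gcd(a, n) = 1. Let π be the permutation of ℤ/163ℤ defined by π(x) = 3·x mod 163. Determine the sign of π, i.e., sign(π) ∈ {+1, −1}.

Orbit of 75 under x↦3x: [75, 62, 23, 69, 44, 132, 70]… (length divides ord_163(3)).
Decompose π into cycles: lengths [162, 1] (2 cycles, including the fixed point 0).
163 − 2 = 161 transpositions; sign(π) = (−1)^161 = -1.
(3|163)_J = -1 (Zolotarev's lemma cross-check).

-1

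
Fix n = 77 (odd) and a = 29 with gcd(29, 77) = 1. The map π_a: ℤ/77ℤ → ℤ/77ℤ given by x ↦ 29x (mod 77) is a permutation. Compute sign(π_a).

Orbit of 8 under x↦29x: [8, 1, 29, 71, 57, 36, 43]… (length divides ord_77(29)).
The orbit structure of x ↦ 29x mod 77: 14 orbits of sizes [10, 10, 10, 10, 10, 10, 10, 1, 1, 1, 1, 1, 1, 1].
With 14 cycles on 77 points, sign = (−1)^{77−14} = -1.
The Jacobi symbol (29|77) = -1 (Zolotarev) agrees.

-1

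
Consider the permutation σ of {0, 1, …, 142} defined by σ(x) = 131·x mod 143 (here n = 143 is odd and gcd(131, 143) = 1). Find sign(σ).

Orbit of 1 under x↦131x: [1, 131]… (length divides ord_143(131)).
78 cycles of lengths [2, 2, 2, 2, 2, 2, 2, 2, 2, 2, 2, 2, 2, 2, 2, 2, 2, 2, 2, 2, 2, 2, 2, 2, 2, 2, 2, 2, 2, 2, 2, 2, 2, 2, 2, 2, 2, 2, 2, 2, 2, 2, 2, 2, 2, 2, 2, 2, 2, 2, 2, 2, 2, 2, 2, 2, 2, 2, 2, 2, 2, 2, 2, 2, 2, 1, 1, 1, 1, 1, 1, 1, 1, 1, 1, 1, 1, 1].
sign(π) = (−1)^{n − #cycles} = (−1)^{143−78} = (−1)^65 = -1.
Check: (131/143) = -1 by Zolotarev.

-1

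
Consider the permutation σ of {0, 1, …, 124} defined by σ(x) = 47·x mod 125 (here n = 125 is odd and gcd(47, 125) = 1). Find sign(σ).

Trace 82: π^k(82) = [82, 104, 13, 111, 92, 74, 103] for k=0..6.
4 cycles of lengths [100, 20, 4, 1].
125 − 4 = 121 transpositions; sign(π) = (−1)^121 = -1.

-1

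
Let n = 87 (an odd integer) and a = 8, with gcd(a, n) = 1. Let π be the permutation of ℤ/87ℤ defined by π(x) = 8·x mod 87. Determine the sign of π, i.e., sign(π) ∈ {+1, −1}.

+1

Orbit of 44 under x↦8x: [44, 4, 32, 82, 47, 28, 50]… (length divides ord_87(8)).
Decompose π into cycles: lengths [28, 28, 28, 2, 1] (5 cycles, including the fixed point 0).
With 5 cycles on 87 points, sign = (−1)^{87−5} = +1.
(8|87)_J = +1 (Zolotarev's lemma cross-check).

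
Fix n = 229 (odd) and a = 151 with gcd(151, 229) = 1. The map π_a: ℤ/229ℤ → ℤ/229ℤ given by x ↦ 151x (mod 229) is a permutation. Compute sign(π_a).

+1

Orbit of 25 under x↦151x: [25, 111, 44, 3, 224, 161, 37]… (length divides ord_229(151)).
Cycle type of π: 57×4 + 1; total 5 cycles.
5 cycles on 229: each ℓ→(−1)^(ℓ−1), product (−1)^224 = +1.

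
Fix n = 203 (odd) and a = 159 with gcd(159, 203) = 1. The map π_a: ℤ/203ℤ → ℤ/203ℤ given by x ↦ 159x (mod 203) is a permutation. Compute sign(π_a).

Orbit of 118 under x↦159x: [118, 86, 73, 36, 40, 67, 97]… (length divides ord_203(159)).
π_159 has 5 disjoint cycles with lengths [84, 84, 28, 6, 1] on {0,…,202}.
Σ(ℓ_i−1) = 203−5 = 198; sign = (−1)^198 = +1.

+1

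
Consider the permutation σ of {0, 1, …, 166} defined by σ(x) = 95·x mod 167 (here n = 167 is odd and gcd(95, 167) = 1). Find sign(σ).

Orbit of 2 under x↦95x: [2, 23, 14, 161, 98, 125, 18]… (length divides ord_167(95)).
The orbit structure of x ↦ 95x mod 167: 2 orbits of sizes [166, 1].
167 − 2 = 165 transpositions; sign(π) = (−1)^165 = -1.
Via Zolotarev, sign(π_{95}) = (95|167) = -1.

-1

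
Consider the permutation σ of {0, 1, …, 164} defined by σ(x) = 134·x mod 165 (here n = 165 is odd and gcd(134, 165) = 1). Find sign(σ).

+1

Orbit of 74 under x↦134x: [74, 16, 164, 31, 29, 91, 149]… (length divides ord_165(134)).
23 cycles of lengths [10, 10, 10, 10, 10, 10, 10, 10, 10, 10, 10, 10, 10, 10, 10, 2, 2, 2, 2, 2, 2, 2, 1].
With 23 cycles on 165 points, sign = (−1)^{165−23} = +1.
Check: (134/165) = +1 by Zolotarev.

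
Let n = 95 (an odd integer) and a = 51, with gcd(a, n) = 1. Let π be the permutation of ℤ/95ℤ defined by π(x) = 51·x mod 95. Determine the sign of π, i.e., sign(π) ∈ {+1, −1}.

-1

Orbit of 81 under x↦51x: [81, 46, 66, 41, 1, 51, 36]… (length divides ord_95(51)).
Cycle lengths of π_51 on ℤ/95ℤ: [18, 18, 18, 18, 18, 1, 1, 1, 1, 1]; 10 cycles in total.
sign(π) = (−1)^{n − #cycles} = (−1)^{95−10} = (−1)^85 = -1.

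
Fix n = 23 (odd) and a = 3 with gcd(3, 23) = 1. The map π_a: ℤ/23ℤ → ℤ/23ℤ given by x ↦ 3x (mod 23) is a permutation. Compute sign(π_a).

+1

Start at x=2: 2 → 6 → 18 → 8 → 1 → 3 → 9 → … (one orbit).
Cycle lengths of π_3 on ℤ/23ℤ: [11, 11, 1]; 3 cycles in total.
sign(π) = (−1)^{n − #cycles} = (−1)^{23−3} = (−1)^20 = +1.
Check: (3/23) = +1 by Zolotarev.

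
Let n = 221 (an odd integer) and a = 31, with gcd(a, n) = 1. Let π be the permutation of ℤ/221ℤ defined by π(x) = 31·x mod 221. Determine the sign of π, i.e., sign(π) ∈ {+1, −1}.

+1

Start at x=177: 177 → 183 → 148 → 168 → 125 → 118 → 122 → … (one orbit).
The orbit structure of x ↦ 31x mod 221: 17 orbits of sizes [16, 16, 16, 16, 16, 16, 16, 16, 16, 16, 16, 16, 16, 4, 4, 4, 1].
sign(π) = (−1)^{n − #cycles} = (−1)^{221−17} = (−1)^204 = +1.
Via Zolotarev, sign(π_{31}) = (31|221) = +1.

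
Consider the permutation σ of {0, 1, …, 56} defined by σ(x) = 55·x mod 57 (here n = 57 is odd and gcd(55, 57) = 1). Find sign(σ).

+1

Start at x=16: 16 → 25 → 7 → 43 → 28 → 1 → 55 → … (one orbit).
9 cycles of lengths [9, 9, 9, 9, 9, 9, 1, 1, 1].
n − c = 57 − 9 = 48; sign = (−1)^48 = +1.
Check: (55/57) = +1 by Zolotarev.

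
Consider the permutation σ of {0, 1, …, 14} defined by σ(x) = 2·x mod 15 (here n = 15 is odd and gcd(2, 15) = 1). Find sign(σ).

Start at x=4: 4 → 8 → 1 → 2 → 4 (one orbit).
Cycle type of π: 4×3 + 2 + 1; total 5 cycles.
With 5 cycles on 15 points, sign = (−1)^{15−5} = +1.
Check: (2/15) = +1 by Zolotarev.

+1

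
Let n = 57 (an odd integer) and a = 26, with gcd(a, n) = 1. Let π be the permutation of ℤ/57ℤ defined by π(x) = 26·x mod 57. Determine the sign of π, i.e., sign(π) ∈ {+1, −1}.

-1

Orbit of 26 under x↦26x: [26, 49, 20, 7, 11, 1]… (length divides ord_57(26)).
The orbit structure of x ↦ 26x mod 57: 14 orbits of sizes [6, 6, 6, 6, 6, 6, 3, 3, 3, 3, 3, 3, 2, 1].
n − c = 57 − 14 = 43; sign = (−1)^43 = -1.
Via Zolotarev, sign(π_{26}) = (26|57) = -1.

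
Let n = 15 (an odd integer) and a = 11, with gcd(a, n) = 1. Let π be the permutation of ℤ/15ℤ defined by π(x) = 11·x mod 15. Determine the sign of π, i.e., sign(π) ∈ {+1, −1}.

Trace 1: π^k(1) = [1, 11] for k=0..1.
Cycle lengths of π_11 on ℤ/15ℤ: [2, 2, 2, 2, 2, 1, 1, 1, 1, 1]; 10 cycles in total.
n − c = 15 − 10 = 5; sign = (−1)^5 = -1.

-1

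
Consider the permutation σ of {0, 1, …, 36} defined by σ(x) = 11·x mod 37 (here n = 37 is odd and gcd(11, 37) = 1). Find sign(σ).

Start at x=27: 27 → 1 → 11 → 10 → 36 → 26 → 27 (one orbit).
The orbit structure of x ↦ 11x mod 37: 7 orbits of sizes [6, 6, 6, 6, 6, 6, 1].
Σ(ℓ_i−1) = 37−7 = 30; sign = (−1)^30 = +1.

+1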